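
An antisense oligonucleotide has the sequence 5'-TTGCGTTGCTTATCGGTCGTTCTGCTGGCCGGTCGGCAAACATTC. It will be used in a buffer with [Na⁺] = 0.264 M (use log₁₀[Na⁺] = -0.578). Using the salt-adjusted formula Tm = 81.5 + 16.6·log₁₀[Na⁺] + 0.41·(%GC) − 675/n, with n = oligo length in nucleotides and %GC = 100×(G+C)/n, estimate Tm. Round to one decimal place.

79.7°C

Length n = 45. Scanning the sequence gives G=13, T=15, C=12, A=5.
G+C = 25, so %GC = 25/45 × 100 = 55.556%
Salt term: 16.6 × (-0.578) = -9.595
GC term: 0.41 × 55.556 = 22.778; length term: −675/45 = −15
Tm = 81.5 + (-9.595) + 22.778 − 15 = 79.683 → 79.7°C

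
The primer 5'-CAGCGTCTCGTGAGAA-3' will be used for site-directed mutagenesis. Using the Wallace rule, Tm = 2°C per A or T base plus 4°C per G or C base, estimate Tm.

Counting bases: A=4, T=3, C=4, G=5
So N_AT = 7 and N_GC = 9.
Tm = 4·9 + 2·7 = 36 + 14 = 50°C

50°C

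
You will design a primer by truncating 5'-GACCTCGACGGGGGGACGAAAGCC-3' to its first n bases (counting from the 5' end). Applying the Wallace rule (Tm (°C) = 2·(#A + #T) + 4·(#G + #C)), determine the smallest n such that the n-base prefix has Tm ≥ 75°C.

n = 23

First 22 bases: GACCTCGACGGGGGGACGAAAG → Tm = 74°C (< 75°C)
First 23 bases: GACCTCGACGGGGGGACGAAAGC → Tm = 78°C (≥ 75°C)
Each additional base adds 2°C (A/T) or 4°C (G/C), so Tm is non-decreasing in n; n = 23 is the first length to reach 75°C.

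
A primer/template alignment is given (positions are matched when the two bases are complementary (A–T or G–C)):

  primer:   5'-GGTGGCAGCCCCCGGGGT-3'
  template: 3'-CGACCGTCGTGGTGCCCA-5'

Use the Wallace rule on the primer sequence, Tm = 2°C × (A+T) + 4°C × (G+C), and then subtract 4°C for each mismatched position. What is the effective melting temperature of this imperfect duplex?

50°C

Primer base counts: A=1, T=2, G=9, C=6 → A+T=3, G+C=15
Perfect-match Tm = 2(3) + 4(15) = 6 + 60 = 66°C
Mismatches (positions where the bases are not complementary): 4 (at positions 2, 10, 13, 14)
Effective Tm = 66 − 4×4 = 66 − 16 = 50°C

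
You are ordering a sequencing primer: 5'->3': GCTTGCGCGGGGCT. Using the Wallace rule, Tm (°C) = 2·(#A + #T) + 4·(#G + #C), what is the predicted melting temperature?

50°C

T=3, C=4, A=0, G=7
So N_AT = 3 and N_GC = 11.
Tm = 4·11 + 2·3 = 44 + 6 = 50°C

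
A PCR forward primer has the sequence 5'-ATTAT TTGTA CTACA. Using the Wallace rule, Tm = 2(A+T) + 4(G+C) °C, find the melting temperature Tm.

36°C

Scanning the sequence gives A=5, G=1, T=7, C=2.
So N_AT = 12 and N_GC = 3.
Tm = 2×12 + 4×3 = 36°C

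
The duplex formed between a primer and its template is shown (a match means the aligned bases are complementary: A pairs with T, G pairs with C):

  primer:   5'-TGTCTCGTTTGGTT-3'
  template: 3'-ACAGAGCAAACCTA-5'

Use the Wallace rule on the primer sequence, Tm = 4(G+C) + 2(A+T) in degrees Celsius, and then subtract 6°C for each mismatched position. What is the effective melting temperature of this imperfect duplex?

Primer base counts: A=0, T=8, G=4, C=2 → A+T=8, G+C=6
Perfect-match Tm = 2(8) + 4(6) = 16 + 24 = 40°C
Mismatches (positions where the bases are not complementary): 1 (at position 13)
Effective Tm = 40 − 1×6 = 40 − 6 = 34°C

34°C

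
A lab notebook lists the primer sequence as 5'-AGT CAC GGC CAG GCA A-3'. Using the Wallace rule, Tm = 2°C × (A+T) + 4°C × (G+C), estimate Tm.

52°C

Scanning the sequence gives T=1, G=5, C=5, A=5.
So N_AT = 6 and N_GC = 10.
Tm = 2(6) + 4(10) = 12 + 40 = 52°C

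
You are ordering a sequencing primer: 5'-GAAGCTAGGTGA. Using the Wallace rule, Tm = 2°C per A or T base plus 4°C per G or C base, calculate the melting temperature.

Scanning the sequence gives C=1, T=2, A=4, G=5.
AT pairs contribute 6, GC pairs contribute 6.
Tm = 4·6 + 2·6 = 24 + 12 = 36°C

36°C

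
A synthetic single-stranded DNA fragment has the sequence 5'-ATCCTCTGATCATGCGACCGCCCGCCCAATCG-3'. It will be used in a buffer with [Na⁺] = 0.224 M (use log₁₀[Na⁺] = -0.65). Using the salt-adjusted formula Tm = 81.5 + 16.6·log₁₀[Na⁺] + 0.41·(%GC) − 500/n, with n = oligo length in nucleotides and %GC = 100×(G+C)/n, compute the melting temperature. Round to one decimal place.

80.7°C

Length n = 32. Scanning the sequence gives T=6, A=6, C=14, G=6.
G+C = 20, so %GC = 20/32 × 100 = 62.5%
Salt term: 16.6 × (-0.65) = -10.79
GC term: 0.41 × 62.5 = 25.625; length term: −500/32 = −15.625
Tm = 81.5 + (-10.79) + 25.625 − 15.625 = 80.71 → 80.7°C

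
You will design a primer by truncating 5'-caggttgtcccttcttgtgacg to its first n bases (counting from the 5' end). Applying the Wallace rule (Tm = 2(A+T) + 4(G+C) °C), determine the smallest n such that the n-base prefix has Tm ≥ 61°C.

n = 21

First 20 bases: CAGGTTGTCCCTTCTTGTGA → Tm = 60°C (< 61°C)
First 21 bases: CAGGTTGTCCCTTCTTGTGAC → Tm = 64°C (≥ 61°C)
Since every base adds ≥2°C, Tm only increases with n, so the threshold is first crossed at n = 21.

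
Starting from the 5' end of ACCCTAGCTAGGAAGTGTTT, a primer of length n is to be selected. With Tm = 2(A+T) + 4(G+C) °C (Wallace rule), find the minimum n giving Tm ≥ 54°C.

First 17 bases: ACCCTAGCTAGGAAGTG → Tm = 52°C (< 54°C)
First 18 bases: ACCCTAGCTAGGAAGTGT → Tm = 54°C (≥ 54°C)
Since every base adds ≥2°C, Tm only increases with n, so the threshold is first crossed at n = 18.

n = 18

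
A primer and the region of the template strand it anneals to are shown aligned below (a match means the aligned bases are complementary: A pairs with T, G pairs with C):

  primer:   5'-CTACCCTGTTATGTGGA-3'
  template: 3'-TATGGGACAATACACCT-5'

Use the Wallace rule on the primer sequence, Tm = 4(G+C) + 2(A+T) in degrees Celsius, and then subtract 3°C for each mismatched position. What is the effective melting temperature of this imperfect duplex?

47°C

Primer base counts: A=3, T=6, G=4, C=4 → A+T=9, G+C=8
Perfect-match Tm = 2(9) + 4(8) = 18 + 32 = 50°C
Mismatches (positions where the bases are not complementary): 1 (at position 1)
Effective Tm = 50 − 1×3 = 50 − 3 = 47°C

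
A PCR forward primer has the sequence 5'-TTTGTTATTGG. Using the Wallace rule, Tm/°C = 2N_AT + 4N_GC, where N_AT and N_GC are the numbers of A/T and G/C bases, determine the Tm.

28°C

C=0, A=1, G=3, T=7
A+T = 8, G+C = 3
Tm = 2(8) + 4(3) = 16 + 12 = 28°C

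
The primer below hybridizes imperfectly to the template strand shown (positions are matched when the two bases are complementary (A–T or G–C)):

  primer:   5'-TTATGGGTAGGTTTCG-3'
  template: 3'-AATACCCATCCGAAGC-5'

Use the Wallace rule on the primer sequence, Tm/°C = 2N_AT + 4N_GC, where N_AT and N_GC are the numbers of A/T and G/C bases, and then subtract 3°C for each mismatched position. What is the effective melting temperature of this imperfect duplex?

43°C

Primer base counts: A=2, T=7, G=6, C=1 → A+T=9, G+C=7
Perfect-match Tm = 2(9) + 4(7) = 18 + 28 = 46°C
Mismatches (positions where the bases are not complementary): 1 (at position 12)
Effective Tm = 46 − 1×3 = 46 − 3 = 43°C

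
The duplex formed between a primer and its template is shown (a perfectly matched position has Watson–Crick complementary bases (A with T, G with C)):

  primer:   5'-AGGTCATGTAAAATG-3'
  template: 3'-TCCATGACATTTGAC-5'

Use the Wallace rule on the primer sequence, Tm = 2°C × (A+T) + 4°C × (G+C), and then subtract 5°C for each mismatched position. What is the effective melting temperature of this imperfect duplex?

Primer base counts: A=6, T=4, G=4, C=1 → A+T=10, G+C=5
Perfect-match Tm = 2(10) + 4(5) = 20 + 20 = 40°C
Mismatches (positions where the bases are not complementary): 3 (at positions 5, 6, 13)
Effective Tm = 40 − 3×5 = 40 − 15 = 25°C

25°C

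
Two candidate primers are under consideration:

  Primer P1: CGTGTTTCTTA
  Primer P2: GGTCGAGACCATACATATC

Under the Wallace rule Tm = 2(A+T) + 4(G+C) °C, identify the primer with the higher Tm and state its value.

Primer P1: A+T=7, G+C=4 → Tm = 2(7)+4(4) = 30°C
Primer P2: A+T=10, G+C=9 → Tm = 2(10)+4(9) = 56°C
30°C vs 56°C → primer P2 is higher.

Primer P2, 56°C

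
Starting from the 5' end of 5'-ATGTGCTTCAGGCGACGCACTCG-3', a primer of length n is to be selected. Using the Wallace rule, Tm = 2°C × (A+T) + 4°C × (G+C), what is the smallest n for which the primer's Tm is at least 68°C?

n = 22

First 21 bases: ATGTGCTTCAGGCGACGCACT → Tm = 66°C (< 68°C)
First 22 bases: ATGTGCTTCAGGCGACGCACTC → Tm = 70°C (≥ 68°C)
Since every base adds ≥2°C, Tm only increases with n, so the threshold is first crossed at n = 22.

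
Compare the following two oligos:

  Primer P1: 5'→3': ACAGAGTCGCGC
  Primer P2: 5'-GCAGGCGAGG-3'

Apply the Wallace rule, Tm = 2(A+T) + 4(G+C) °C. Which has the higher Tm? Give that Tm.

Primer P1, 40°C

Primer P1: A+T=4, G+C=8 → Tm = 2(4)+4(8) = 40°C
Primer P2: A+T=2, G+C=8 → Tm = 2(2)+4(8) = 36°C
40°C vs 36°C → primer P1 is higher.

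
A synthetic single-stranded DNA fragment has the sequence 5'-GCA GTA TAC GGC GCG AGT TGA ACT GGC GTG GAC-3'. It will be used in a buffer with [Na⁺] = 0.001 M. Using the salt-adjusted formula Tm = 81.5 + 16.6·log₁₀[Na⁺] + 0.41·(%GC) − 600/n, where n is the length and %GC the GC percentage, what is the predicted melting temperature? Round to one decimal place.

Length n = 33. Scanning the sequence gives A=7, T=6, G=13, C=7.
G+C = 20, so %GC = 20/33 × 100 = 60.606%
Salt term: 16.6 × (-3) = -49.8
GC term: 0.41 × 60.606 = 24.848; length term: −600/33 = −18.182
Tm = 81.5 + (-49.8) + 24.848 − 18.182 = 38.366 → 38.4°C

38.4°C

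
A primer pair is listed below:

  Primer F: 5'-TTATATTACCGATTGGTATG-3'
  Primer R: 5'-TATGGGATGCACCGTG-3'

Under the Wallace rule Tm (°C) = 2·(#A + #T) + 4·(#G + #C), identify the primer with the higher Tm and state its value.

Primer F: A+T=14, G+C=6 → Tm = 2(14)+4(6) = 52°C
Primer R: A+T=7, G+C=9 → Tm = 2(7)+4(9) = 50°C
52°C vs 50°C → primer F is higher.

Primer F, 52°C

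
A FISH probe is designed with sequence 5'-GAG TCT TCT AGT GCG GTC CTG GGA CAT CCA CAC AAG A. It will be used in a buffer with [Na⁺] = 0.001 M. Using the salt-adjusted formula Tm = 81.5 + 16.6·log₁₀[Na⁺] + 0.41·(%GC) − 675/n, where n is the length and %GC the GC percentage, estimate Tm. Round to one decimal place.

35.6°C

Length n = 37. Counting bases: A=9, G=10, C=10, T=8
G+C = 20, so %GC = 20/37 × 100 = 54.054%
Salt term: 16.6 × (-3) = -49.8
GC term: 0.41 × 54.054 = 22.162; length term: −675/37 = −18.243
Tm = 81.5 + (-49.8) + 22.162 − 18.243 = 35.619 → 35.6°C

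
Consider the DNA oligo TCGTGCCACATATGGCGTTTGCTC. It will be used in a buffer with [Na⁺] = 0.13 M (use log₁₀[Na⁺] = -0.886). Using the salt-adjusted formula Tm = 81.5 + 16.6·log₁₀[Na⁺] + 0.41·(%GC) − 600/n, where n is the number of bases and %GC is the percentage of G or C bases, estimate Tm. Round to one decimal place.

Length n = 24. G=6, C=7, A=3, T=8
G+C = 13, so %GC = 13/24 × 100 = 54.167%
Salt term: 16.6 × (-0.886) = -14.708
GC term: 0.41 × 54.167 = 22.208; length term: −600/24 = −25
Tm = 81.5 + (-14.708) + 22.208 − 25 = 64 → 64.0°C

64.0°C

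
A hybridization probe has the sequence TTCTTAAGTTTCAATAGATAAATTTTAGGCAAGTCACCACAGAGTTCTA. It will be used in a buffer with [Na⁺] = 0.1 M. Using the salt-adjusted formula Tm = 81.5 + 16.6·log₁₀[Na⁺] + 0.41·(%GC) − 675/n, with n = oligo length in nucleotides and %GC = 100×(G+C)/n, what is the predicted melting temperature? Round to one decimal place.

63.7°C

Length n = 49. Scanning the sequence gives T=17, C=8, G=7, A=17.
G+C = 15, so %GC = 15/49 × 100 = 30.612%
Salt term: 16.6 × (-1) = -16.6
GC term: 0.41 × 30.612 = 12.551; length term: −675/49 = −13.776
Tm = 81.5 + (-16.6) + 12.551 − 13.776 = 63.675 → 63.7°C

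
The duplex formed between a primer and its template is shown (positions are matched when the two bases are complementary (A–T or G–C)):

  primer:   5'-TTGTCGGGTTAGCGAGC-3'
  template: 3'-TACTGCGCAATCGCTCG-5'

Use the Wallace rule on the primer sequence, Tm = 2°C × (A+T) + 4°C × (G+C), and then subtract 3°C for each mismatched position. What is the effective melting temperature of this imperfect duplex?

Primer base counts: A=2, T=5, G=7, C=3 → A+T=7, G+C=10
Perfect-match Tm = 2(7) + 4(10) = 14 + 40 = 54°C
Mismatches (positions where the bases are not complementary): 3 (at positions 1, 4, 7)
Effective Tm = 54 − 3×3 = 54 − 9 = 45°C

45°C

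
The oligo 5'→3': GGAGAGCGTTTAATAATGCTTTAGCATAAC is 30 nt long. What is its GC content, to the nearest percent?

37%

Base counts: A=10, T=9, C=4, G=7
G+C = 7 + 4 = 11 out of 30 bases
%GC = 11/30 × 100 = 36.67% ≈ 37%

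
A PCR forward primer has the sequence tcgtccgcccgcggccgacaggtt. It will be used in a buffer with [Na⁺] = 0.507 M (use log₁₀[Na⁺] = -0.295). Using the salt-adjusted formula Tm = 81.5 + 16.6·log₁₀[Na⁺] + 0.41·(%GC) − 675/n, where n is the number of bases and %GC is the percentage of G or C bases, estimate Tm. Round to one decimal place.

79.2°C

Length n = 24. Base counts: G=8, A=2, C=10, T=4
G+C = 18, so %GC = 18/24 × 100 = 75%
Salt term: 16.6 × (-0.295) = -4.897
GC term: 0.41 × 75 = 30.75; length term: −675/24 = −28.125
Tm = 81.5 + (-4.897) + 30.75 − 28.125 = 79.228 → 79.2°C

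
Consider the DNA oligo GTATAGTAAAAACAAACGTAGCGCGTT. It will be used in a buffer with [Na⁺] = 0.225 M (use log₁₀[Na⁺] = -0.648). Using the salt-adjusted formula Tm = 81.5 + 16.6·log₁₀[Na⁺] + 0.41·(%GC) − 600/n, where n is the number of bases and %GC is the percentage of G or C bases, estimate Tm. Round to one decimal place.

63.7°C

Length n = 27. Scanning the sequence gives G=6, A=11, C=4, T=6.
G+C = 10, so %GC = 10/27 × 100 = 37.037%
Salt term: 16.6 × (-0.648) = -10.757
GC term: 0.41 × 37.037 = 15.185; length term: −600/27 = −22.222
Tm = 81.5 + (-10.757) + 15.185 − 22.222 = 63.706 → 63.7°C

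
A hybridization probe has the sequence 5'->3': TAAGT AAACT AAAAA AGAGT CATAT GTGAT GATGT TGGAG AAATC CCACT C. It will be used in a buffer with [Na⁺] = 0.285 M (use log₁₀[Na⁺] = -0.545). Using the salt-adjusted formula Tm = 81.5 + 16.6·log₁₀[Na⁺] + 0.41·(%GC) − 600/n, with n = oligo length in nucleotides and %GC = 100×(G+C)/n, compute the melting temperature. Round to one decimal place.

74.4°C

Length n = 51. Base counts: C=7, A=21, G=10, T=13
G+C = 17, so %GC = 17/51 × 100 = 33.333%
Salt term: 16.6 × (-0.545) = -9.047
GC term: 0.41 × 33.333 = 13.667; length term: −600/51 = −11.765
Tm = 81.5 + (-9.047) + 13.667 − 11.765 = 74.355 → 74.4°C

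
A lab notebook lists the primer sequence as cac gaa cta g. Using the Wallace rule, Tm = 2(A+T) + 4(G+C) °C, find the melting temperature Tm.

Scanning the sequence gives A=4, T=1, C=3, G=2.
AT pairs contribute 5, GC pairs contribute 5.
Tm = 4·5 + 2·5 = 20 + 10 = 30°C

30°C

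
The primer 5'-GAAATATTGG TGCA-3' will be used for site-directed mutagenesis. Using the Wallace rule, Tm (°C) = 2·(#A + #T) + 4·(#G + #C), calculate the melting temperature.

38°C

Base counts: G=4, A=5, T=4, C=1
A+T = 9, G+C = 5
Tm = 4·5 + 2·9 = 20 + 18 = 38°C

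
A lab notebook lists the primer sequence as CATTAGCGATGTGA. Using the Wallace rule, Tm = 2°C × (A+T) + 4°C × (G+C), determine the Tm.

40°C

Scanning the sequence gives T=4, G=4, A=4, C=2.
So N_AT = 8 and N_GC = 6.
Tm = 4·6 + 2·8 = 24 + 16 = 40°C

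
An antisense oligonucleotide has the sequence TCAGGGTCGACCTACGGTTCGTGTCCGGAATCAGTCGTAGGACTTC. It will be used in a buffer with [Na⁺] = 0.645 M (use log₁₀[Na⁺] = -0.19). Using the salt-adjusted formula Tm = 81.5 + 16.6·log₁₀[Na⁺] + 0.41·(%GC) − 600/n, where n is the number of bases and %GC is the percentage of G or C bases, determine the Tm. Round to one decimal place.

Length n = 46. Counting bases: C=12, G=14, T=12, A=8
G+C = 26, so %GC = 26/46 × 100 = 56.522%
Salt term: 16.6 × (-0.19) = -3.154
GC term: 0.41 × 56.522 = 23.174; length term: −600/46 = −13.043
Tm = 81.5 + (-3.154) + 23.174 − 13.043 = 88.477 → 88.5°C

88.5°C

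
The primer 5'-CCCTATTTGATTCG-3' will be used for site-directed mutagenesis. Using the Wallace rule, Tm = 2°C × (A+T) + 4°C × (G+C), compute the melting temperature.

Scanning the sequence gives A=2, G=2, T=6, C=4.
AT pairs contribute 8, GC pairs contribute 6.
Tm = 2(8) + 4(6) = 16 + 24 = 40°C

40°C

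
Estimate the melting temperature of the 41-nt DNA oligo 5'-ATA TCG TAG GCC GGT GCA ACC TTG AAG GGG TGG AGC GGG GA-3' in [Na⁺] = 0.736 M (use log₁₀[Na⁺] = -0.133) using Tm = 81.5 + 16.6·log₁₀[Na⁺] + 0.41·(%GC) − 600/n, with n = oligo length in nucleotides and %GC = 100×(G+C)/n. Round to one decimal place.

Length n = 41. T=7, G=18, A=9, C=7
G+C = 25, so %GC = 25/41 × 100 = 60.976%
Salt term: 16.6 × (-0.133) = -2.208
GC term: 0.41 × 60.976 = 25; length term: −600/41 = −14.634
Tm = 81.5 + (-2.208) + 25 − 14.634 = 89.658 → 89.7°C

89.7°C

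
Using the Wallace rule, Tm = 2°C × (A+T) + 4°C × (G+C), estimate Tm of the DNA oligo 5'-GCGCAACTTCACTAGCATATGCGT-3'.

Counting bases: G=5, C=7, T=6, A=6
A+T = 12, G+C = 12
Tm = 2×12 + 4×12 = 72°C

72°C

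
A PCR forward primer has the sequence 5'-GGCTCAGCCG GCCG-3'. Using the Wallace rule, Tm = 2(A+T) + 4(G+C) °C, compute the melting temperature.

Scanning the sequence gives T=1, A=1, G=6, C=6.
So N_AT = 2 and N_GC = 12.
Tm = 2×2 + 4×12 = 52°C

52°C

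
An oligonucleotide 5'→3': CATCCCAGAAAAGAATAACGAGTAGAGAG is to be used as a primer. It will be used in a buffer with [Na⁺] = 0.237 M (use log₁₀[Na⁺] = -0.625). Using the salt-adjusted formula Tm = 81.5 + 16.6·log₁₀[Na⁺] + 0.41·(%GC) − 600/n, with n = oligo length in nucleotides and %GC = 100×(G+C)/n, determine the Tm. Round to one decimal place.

Length n = 29. Scanning the sequence gives A=14, T=3, C=5, G=7.
G+C = 12, so %GC = 12/29 × 100 = 41.379%
Salt term: 16.6 × (-0.625) = -10.375
GC term: 0.41 × 41.379 = 16.965; length term: −600/29 = −20.69
Tm = 81.5 + (-10.375) + 16.965 − 20.69 = 67.4 → 67.4°C

67.4°C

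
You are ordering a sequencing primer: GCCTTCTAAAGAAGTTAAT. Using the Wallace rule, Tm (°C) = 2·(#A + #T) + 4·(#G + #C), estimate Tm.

50°C

Base counts: T=6, A=7, G=3, C=3
A+T = 13, G+C = 6
Tm = 2(13) + 4(6) = 26 + 24 = 50°C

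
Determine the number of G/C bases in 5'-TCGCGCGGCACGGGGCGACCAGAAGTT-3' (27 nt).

Scanning the sequence gives G=11, A=5, T=3, C=8.
G+C = 11 + 8 = 19

19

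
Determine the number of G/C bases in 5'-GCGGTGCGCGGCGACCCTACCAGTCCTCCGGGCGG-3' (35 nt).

28

G=14, T=4, A=3, C=14
G+C = 14 + 14 = 28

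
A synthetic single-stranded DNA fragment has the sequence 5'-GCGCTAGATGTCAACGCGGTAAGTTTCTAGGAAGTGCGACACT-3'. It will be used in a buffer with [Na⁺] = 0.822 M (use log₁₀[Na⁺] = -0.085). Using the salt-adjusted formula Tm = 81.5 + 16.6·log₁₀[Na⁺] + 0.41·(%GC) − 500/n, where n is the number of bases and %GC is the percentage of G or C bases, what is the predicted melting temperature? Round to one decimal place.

Length n = 43. Scanning the sequence gives G=13, T=10, A=11, C=9.
G+C = 22, so %GC = 22/43 × 100 = 51.163%
Salt term: 16.6 × (-0.085) = -1.411
GC term: 0.41 × 51.163 = 20.977; length term: −500/43 = −11.628
Tm = 81.5 + (-1.411) + 20.977 − 11.628 = 89.438 → 89.4°C

89.4°C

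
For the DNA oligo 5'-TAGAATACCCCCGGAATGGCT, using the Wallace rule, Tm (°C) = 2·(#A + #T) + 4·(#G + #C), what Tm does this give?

A=6, G=5, T=4, C=6
A+T = 10, G+C = 11
Tm = 2×10 + 4×11 = 64°C

64°C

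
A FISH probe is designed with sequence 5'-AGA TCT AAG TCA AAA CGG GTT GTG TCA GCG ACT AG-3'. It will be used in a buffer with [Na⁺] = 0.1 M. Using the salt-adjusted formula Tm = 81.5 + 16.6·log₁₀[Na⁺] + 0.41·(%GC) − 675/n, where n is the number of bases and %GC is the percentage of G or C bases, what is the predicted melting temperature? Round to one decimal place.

64.4°C

Length n = 35. Base counts: A=11, G=10, C=6, T=8
G+C = 16, so %GC = 16/35 × 100 = 45.714%
Salt term: 16.6 × (-1) = -16.6
GC term: 0.41 × 45.714 = 18.743; length term: −675/35 = −19.286
Tm = 81.5 + (-16.6) + 18.743 − 19.286 = 64.357 → 64.4°C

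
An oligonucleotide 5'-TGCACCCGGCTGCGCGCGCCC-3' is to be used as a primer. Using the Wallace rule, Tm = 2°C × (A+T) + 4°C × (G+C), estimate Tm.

78°C

Scanning the sequence gives A=1, T=2, G=7, C=11.
So N_AT = 3 and N_GC = 18.
Tm = 2×3 + 4×18 = 78°C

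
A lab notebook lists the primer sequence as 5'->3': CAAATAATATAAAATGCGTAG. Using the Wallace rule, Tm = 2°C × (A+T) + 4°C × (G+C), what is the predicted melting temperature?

Scanning the sequence gives C=2, T=5, G=3, A=11.
So N_AT = 16 and N_GC = 5.
Tm = 4·5 + 2·16 = 20 + 32 = 52°C

52°C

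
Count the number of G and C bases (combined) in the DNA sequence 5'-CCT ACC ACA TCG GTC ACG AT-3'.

C=8, A=5, G=3, T=4
Total G or C: 3 + 8 = 11

11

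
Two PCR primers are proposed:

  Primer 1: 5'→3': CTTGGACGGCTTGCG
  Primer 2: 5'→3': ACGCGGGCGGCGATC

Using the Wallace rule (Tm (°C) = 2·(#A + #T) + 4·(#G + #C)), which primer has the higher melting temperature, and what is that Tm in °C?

Primer 1: A+T=5, G+C=10 → Tm = 2(5)+4(10) = 50°C
Primer 2: A+T=3, G+C=12 → Tm = 2(3)+4(12) = 54°C
50°C vs 54°C → primer 2 is higher.

Primer 2, 54°C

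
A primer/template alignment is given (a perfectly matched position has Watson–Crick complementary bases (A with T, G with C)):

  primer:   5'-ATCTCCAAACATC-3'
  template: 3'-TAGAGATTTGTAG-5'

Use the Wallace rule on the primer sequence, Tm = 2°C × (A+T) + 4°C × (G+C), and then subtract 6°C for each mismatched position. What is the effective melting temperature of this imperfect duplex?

30°C

Primer base counts: A=5, T=3, G=0, C=5 → A+T=8, G+C=5
Perfect-match Tm = 2(8) + 4(5) = 16 + 20 = 36°C
Mismatches (positions where the bases are not complementary): 1 (at position 6)
Effective Tm = 36 − 1×6 = 36 − 6 = 30°C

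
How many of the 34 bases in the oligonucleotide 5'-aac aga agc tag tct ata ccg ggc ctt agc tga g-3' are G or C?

T=7, A=10, C=8, G=9
G+C = 9 + 8 = 17

17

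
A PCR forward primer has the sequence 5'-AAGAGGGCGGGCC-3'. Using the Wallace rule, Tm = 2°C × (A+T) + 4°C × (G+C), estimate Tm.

46°C

Base counts: G=7, T=0, A=3, C=3
AT pairs contribute 3, GC pairs contribute 10.
Tm = 2×3 + 4×10 = 46°C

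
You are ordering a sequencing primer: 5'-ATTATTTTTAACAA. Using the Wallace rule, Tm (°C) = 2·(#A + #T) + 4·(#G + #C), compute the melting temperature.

30°C

Scanning the sequence gives G=0, T=7, C=1, A=6.
A+T = 13, G+C = 1
Tm = 2(13) + 4(1) = 26 + 4 = 30°C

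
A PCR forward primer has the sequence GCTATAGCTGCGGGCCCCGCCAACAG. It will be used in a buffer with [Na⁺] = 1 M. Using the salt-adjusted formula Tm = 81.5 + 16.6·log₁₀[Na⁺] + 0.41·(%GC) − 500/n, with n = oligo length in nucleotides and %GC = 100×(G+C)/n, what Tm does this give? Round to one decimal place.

Length n = 26. Counting bases: A=5, T=3, G=8, C=10
G+C = 18, so %GC = 18/26 × 100 = 69.231%
Salt term: 16.6 × (0) = 0
GC term: 0.41 × 69.231 = 28.385; length term: −500/26 = −19.231
Tm = 81.5 + (0) + 28.385 − 19.231 = 90.654 → 90.7°C

90.7°C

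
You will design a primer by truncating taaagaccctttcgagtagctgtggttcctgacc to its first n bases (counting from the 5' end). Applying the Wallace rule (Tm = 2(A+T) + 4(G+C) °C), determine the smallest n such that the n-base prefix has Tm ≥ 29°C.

First 10 bases: TAAAGACCCT → Tm = 28°C (< 29°C)
First 11 bases: TAAAGACCCTT → Tm = 30°C (≥ 29°C)
Since every base adds ≥2°C, Tm only increases with n, so the threshold is first crossed at n = 11.

n = 11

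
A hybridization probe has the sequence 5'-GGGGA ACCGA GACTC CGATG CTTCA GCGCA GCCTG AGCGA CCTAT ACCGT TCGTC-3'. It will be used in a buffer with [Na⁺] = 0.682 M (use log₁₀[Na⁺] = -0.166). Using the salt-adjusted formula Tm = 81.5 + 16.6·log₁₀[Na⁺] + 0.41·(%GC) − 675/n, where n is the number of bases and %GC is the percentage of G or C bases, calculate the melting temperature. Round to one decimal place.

91.8°C

Length n = 55. Base counts: A=11, G=16, C=18, T=10
G+C = 34, so %GC = 34/55 × 100 = 61.818%
Salt term: 16.6 × (-0.166) = -2.756
GC term: 0.41 × 61.818 = 25.345; length term: −675/55 = −12.273
Tm = 81.5 + (-2.756) + 25.345 − 12.273 = 91.816 → 91.8°C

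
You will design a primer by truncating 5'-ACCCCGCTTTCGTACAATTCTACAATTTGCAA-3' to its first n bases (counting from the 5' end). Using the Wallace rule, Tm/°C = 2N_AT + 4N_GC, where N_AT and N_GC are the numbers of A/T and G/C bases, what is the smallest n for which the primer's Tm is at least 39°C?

n = 12

First 11 bases: ACCCCGCTTTC → Tm = 36°C (< 39°C)
First 12 bases: ACCCCGCTTTCG → Tm = 40°C (≥ 39°C)
Each additional base adds 2°C (A/T) or 4°C (G/C), so Tm is non-decreasing in n; n = 12 is the first length to reach 39°C.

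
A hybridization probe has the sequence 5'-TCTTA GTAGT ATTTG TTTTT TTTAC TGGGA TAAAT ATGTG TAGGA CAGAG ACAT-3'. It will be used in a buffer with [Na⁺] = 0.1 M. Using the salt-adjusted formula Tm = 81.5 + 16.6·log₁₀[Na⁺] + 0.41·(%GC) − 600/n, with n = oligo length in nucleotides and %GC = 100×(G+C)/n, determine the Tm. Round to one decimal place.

Length n = 54. Base counts: A=15, T=23, G=12, C=4
G+C = 16, so %GC = 16/54 × 100 = 29.63%
Salt term: 16.6 × (-1) = -16.6
GC term: 0.41 × 29.63 = 12.148; length term: −600/54 = −11.111
Tm = 81.5 + (-16.6) + 12.148 − 11.111 = 65.937 → 65.9°C

65.9°C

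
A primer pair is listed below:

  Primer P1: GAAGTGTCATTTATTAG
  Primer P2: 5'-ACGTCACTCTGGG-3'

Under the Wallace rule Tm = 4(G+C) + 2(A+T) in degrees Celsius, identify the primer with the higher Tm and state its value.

Primer P1: A+T=12, G+C=5 → Tm = 2(12)+4(5) = 44°C
Primer P2: A+T=5, G+C=8 → Tm = 2(5)+4(8) = 42°C
44°C vs 42°C → primer P1 is higher.

Primer P1, 44°C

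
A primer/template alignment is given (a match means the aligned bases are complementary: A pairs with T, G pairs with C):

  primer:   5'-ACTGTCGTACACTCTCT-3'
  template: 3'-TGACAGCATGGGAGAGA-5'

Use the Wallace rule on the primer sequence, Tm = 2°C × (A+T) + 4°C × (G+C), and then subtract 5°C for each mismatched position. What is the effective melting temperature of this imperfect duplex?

Primer base counts: A=3, T=6, G=2, C=6 → A+T=9, G+C=8
Perfect-match Tm = 2(9) + 4(8) = 18 + 32 = 50°C
Mismatches (positions where the bases are not complementary): 1 (at position 11)
Effective Tm = 50 − 1×5 = 50 − 5 = 45°C

45°C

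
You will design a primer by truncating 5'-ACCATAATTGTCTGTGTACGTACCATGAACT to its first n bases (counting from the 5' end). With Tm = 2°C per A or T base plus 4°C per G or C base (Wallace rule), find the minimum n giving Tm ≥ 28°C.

n = 11

First 10 bases: ACCATAATTG → Tm = 26°C (< 28°C)
First 11 bases: ACCATAATTGT → Tm = 28°C (≥ 28°C)
Each additional base adds 2°C (A/T) or 4°C (G/C), so Tm is non-decreasing in n; n = 11 is the first length to reach 28°C.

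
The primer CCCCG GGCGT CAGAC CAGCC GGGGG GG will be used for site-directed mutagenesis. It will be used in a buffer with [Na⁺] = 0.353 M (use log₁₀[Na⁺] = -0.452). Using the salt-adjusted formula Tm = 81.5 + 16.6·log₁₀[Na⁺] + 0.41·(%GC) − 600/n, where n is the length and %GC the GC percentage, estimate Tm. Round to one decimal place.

Length n = 27. G=13, C=10, T=1, A=3
G+C = 23, so %GC = 23/27 × 100 = 85.185%
Salt term: 16.6 × (-0.452) = -7.503
GC term: 0.41 × 85.185 = 34.926; length term: −600/27 = −22.222
Tm = 81.5 + (-7.503) + 34.926 − 22.222 = 86.701 → 86.7°C

86.7°C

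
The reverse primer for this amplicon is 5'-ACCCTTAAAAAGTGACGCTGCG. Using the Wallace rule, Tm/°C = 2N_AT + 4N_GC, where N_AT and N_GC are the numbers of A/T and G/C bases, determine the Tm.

66°C

Counting bases: T=4, G=5, C=6, A=7
So N_AT = 11 and N_GC = 11.
Tm = 2(11) + 4(11) = 22 + 44 = 66°C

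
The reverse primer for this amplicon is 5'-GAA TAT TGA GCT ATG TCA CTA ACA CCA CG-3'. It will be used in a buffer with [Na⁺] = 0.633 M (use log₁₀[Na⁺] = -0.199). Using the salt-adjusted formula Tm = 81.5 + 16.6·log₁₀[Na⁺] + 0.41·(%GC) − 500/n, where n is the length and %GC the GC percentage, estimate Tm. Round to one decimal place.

Length n = 29. Base counts: T=7, C=7, A=10, G=5
G+C = 12, so %GC = 12/29 × 100 = 41.379%
Salt term: 16.6 × (-0.199) = -3.303
GC term: 0.41 × 41.379 = 16.965; length term: −500/29 = −17.241
Tm = 81.5 + (-3.303) + 16.965 − 17.241 = 77.921 → 77.9°C

77.9°C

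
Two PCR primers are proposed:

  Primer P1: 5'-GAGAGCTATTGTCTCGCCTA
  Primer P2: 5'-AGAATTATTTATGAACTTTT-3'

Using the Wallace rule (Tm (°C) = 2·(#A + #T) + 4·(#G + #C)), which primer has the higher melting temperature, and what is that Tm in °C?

Primer P1: A+T=10, G+C=10 → Tm = 2(10)+4(10) = 60°C
Primer P2: A+T=17, G+C=3 → Tm = 2(17)+4(3) = 46°C
60°C vs 46°C → primer P1 is higher.

Primer P1, 60°C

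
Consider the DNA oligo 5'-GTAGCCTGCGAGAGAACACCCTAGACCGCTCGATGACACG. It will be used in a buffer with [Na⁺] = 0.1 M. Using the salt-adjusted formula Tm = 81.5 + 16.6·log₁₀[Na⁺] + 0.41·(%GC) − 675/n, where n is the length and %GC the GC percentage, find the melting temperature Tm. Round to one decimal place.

72.6°C

Length n = 40. Counting bases: G=11, A=11, T=5, C=13
G+C = 24, so %GC = 24/40 × 100 = 60%
Salt term: 16.6 × (-1) = -16.6
GC term: 0.41 × 60 = 24.6; length term: −675/40 = −16.875
Tm = 81.5 + (-16.6) + 24.6 − 16.875 = 72.625 → 72.6°C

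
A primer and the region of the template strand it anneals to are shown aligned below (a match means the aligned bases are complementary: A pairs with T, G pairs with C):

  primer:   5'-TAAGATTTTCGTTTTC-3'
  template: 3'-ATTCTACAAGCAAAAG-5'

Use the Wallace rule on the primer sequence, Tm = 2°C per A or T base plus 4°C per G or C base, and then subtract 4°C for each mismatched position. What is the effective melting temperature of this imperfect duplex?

Primer base counts: A=3, T=9, G=2, C=2 → A+T=12, G+C=4
Perfect-match Tm = 2(12) + 4(4) = 24 + 16 = 40°C
Mismatches (positions where the bases are not complementary): 1 (at position 7)
Effective Tm = 40 − 1×4 = 40 − 4 = 36°C

36°C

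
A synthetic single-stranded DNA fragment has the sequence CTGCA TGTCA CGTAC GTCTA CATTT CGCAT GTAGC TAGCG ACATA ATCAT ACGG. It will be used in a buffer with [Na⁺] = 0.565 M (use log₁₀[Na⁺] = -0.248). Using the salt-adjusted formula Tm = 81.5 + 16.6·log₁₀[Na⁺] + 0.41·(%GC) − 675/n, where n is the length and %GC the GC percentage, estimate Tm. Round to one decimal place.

Length n = 54. A=14, C=14, T=15, G=11
G+C = 25, so %GC = 25/54 × 100 = 46.296%
Salt term: 16.6 × (-0.248) = -4.117
GC term: 0.41 × 46.296 = 18.981; length term: −675/54 = −12.5
Tm = 81.5 + (-4.117) + 18.981 − 12.5 = 83.864 → 83.9°C

83.9°C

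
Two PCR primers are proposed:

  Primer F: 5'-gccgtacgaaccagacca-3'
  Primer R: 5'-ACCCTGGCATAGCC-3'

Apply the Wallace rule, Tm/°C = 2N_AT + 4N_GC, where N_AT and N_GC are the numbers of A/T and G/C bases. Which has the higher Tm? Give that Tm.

Primer F, 58°C

Primer F: A+T=7, G+C=11 → Tm = 2(7)+4(11) = 58°C
Primer R: A+T=5, G+C=9 → Tm = 2(5)+4(9) = 46°C
58°C vs 46°C → primer F is higher.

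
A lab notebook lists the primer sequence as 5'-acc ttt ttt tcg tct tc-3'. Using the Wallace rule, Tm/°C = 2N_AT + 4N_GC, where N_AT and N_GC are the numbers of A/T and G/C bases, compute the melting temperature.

Counting bases: G=1, C=5, A=1, T=10
AT pairs contribute 11, GC pairs contribute 6.
Tm = 4·6 + 2·11 = 24 + 22 = 46°C

46°C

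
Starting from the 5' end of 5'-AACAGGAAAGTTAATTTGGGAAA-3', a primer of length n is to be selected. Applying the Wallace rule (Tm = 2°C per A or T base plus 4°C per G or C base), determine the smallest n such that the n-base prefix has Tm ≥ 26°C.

First 9 bases: AACAGGAAA → Tm = 24°C (< 26°C)
First 10 bases: AACAGGAAAG → Tm = 28°C (≥ 26°C)
Since every base adds ≥2°C, Tm only increases with n, so the threshold is first crossed at n = 10.

n = 10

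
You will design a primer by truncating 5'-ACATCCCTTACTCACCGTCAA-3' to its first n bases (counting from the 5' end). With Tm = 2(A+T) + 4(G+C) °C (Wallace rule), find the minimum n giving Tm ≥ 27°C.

First 9 bases: ACATCCCTT → Tm = 26°C (< 27°C)
First 10 bases: ACATCCCTTA → Tm = 28°C (≥ 27°C)
Each additional base adds 2°C (A/T) or 4°C (G/C), so Tm is non-decreasing in n; n = 10 is the first length to reach 27°C.

n = 10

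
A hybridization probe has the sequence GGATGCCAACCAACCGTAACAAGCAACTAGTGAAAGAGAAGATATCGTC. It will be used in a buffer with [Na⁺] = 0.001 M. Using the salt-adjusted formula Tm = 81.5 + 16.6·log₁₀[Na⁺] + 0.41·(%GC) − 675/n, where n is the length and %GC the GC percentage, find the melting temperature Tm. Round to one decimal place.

Length n = 49. Base counts: G=11, T=7, A=20, C=11
G+C = 22, so %GC = 22/49 × 100 = 44.898%
Salt term: 16.6 × (-3) = -49.8
GC term: 0.41 × 44.898 = 18.408; length term: −675/49 = −13.776
Tm = 81.5 + (-49.8) + 18.408 − 13.776 = 36.332 → 36.3°C

36.3°C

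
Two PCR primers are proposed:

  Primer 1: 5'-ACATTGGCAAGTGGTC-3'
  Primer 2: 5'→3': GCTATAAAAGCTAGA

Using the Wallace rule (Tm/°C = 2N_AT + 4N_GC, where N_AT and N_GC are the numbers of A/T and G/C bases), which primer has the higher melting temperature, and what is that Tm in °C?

Primer 1: A+T=8, G+C=8 → Tm = 2(8)+4(8) = 48°C
Primer 2: A+T=10, G+C=5 → Tm = 2(10)+4(5) = 40°C
48°C vs 40°C → primer 1 is higher.

Primer 1, 48°C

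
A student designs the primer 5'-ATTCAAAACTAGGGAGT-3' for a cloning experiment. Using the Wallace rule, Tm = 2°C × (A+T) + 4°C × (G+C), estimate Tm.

Scanning the sequence gives G=4, T=4, A=7, C=2.
So N_AT = 11 and N_GC = 6.
Tm = 2(11) + 4(6) = 22 + 24 = 46°C

46°C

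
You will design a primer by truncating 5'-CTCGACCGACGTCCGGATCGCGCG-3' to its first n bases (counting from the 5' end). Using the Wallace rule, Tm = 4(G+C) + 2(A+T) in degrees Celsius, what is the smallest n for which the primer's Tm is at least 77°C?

n = 23

First 22 bases: CTCGACCGACGTCCGGATCGCG → Tm = 76°C (< 77°C)
First 23 bases: CTCGACCGACGTCCGGATCGCGC → Tm = 80°C (≥ 77°C)
Each additional base adds 2°C (A/T) or 4°C (G/C), so Tm is non-decreasing in n; n = 23 is the first length to reach 77°C.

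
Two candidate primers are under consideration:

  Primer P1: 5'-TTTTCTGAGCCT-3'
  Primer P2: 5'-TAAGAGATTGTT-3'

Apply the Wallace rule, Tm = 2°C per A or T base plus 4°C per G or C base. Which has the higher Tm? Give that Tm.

Primer P1: A+T=7, G+C=5 → Tm = 2(7)+4(5) = 34°C
Primer P2: A+T=9, G+C=3 → Tm = 2(9)+4(3) = 30°C
34°C vs 30°C → primer P1 is higher.

Primer P1, 34°C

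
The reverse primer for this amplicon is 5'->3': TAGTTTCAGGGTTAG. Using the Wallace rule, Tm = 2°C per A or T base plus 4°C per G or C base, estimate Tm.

42°C

Counting bases: T=6, C=1, G=5, A=3
A+T = 9, G+C = 6
Tm = 2×9 + 4×6 = 42°C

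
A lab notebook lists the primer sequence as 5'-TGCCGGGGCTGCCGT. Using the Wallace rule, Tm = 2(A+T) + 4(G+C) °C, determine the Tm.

54°C

Counting bases: G=7, C=5, T=3, A=0
AT pairs contribute 3, GC pairs contribute 12.
Tm = 2×3 + 4×12 = 54°C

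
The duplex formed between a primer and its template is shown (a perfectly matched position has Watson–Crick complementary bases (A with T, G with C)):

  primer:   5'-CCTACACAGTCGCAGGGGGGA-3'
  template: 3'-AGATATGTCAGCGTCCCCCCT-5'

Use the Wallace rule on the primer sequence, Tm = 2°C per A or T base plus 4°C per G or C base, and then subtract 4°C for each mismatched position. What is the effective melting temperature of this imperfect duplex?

Primer base counts: A=5, T=2, G=8, C=6 → A+T=7, G+C=14
Perfect-match Tm = 2(7) + 4(14) = 14 + 56 = 70°C
Mismatches (positions where the bases are not complementary): 2 (at positions 1, 5)
Effective Tm = 70 − 2×4 = 70 − 8 = 62°C

62°C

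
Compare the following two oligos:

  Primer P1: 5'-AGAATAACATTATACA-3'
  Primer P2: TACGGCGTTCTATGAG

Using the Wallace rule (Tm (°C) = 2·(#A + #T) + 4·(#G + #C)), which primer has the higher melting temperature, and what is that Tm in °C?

Primer P1: A+T=13, G+C=3 → Tm = 2(13)+4(3) = 38°C
Primer P2: A+T=8, G+C=8 → Tm = 2(8)+4(8) = 48°C
38°C vs 48°C → primer P2 is higher.

Primer P2, 48°C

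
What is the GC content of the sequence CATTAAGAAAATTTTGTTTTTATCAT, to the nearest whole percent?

Counting bases: A=9, G=2, T=13, C=2
G+C = 2 + 2 = 4 out of 26 bases
%GC = 4/26 × 100 = 15.38% ≈ 15%

15%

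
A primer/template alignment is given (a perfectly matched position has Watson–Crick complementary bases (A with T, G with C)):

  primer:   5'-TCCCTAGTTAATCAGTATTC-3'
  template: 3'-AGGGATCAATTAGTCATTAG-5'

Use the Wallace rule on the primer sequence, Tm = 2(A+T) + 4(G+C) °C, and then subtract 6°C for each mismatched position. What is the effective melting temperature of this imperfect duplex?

Primer base counts: A=5, T=8, G=2, C=5 → A+T=13, G+C=7
Perfect-match Tm = 2(13) + 4(7) = 26 + 28 = 54°C
Mismatches (positions where the bases are not complementary): 1 (at position 18)
Effective Tm = 54 − 1×6 = 54 − 6 = 48°C

48°C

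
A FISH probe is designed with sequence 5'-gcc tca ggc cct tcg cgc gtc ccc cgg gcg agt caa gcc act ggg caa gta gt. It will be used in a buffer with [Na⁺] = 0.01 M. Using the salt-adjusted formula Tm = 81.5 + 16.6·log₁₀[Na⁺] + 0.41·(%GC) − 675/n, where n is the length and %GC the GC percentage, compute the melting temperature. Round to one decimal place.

64.2°C

Length n = 53. Base counts: C=20, T=8, G=17, A=8
G+C = 37, so %GC = 37/53 × 100 = 69.811%
Salt term: 16.6 × (-2) = -33.2
GC term: 0.41 × 69.811 = 28.623; length term: −675/53 = −12.736
Tm = 81.5 + (-33.2) + 28.623 − 12.736 = 64.187 → 64.2°C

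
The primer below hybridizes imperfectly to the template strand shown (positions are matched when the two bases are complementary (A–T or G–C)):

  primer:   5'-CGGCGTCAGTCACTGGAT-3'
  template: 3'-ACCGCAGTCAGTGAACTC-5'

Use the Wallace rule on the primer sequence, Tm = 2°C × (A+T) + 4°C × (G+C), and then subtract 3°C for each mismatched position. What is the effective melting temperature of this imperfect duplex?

49°C

Primer base counts: A=3, T=4, G=6, C=5 → A+T=7, G+C=11
Perfect-match Tm = 2(7) + 4(11) = 14 + 44 = 58°C
Mismatches (positions where the bases are not complementary): 3 (at positions 1, 15, 18)
Effective Tm = 58 − 3×3 = 58 − 9 = 49°C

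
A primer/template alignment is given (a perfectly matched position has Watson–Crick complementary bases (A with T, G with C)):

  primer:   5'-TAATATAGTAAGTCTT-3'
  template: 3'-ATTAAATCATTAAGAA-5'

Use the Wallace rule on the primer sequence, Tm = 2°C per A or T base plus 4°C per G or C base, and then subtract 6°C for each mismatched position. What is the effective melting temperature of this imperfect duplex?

26°C

Primer base counts: A=6, T=7, G=2, C=1 → A+T=13, G+C=3
Perfect-match Tm = 2(13) + 4(3) = 26 + 12 = 38°C
Mismatches (positions where the bases are not complementary): 2 (at positions 5, 12)
Effective Tm = 38 − 2×6 = 38 − 12 = 26°C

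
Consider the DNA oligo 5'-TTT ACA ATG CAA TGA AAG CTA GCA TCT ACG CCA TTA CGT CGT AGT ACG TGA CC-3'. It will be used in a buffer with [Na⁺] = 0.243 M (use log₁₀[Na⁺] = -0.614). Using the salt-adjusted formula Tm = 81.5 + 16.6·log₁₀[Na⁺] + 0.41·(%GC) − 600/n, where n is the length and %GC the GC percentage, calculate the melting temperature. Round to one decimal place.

Length n = 53. Counting bases: A=16, C=13, T=14, G=10
G+C = 23, so %GC = 23/53 × 100 = 43.396%
Salt term: 16.6 × (-0.614) = -10.192
GC term: 0.41 × 43.396 = 17.792; length term: −600/53 = −11.321
Tm = 81.5 + (-10.192) + 17.792 − 11.321 = 77.779 → 77.8°C

77.8°C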